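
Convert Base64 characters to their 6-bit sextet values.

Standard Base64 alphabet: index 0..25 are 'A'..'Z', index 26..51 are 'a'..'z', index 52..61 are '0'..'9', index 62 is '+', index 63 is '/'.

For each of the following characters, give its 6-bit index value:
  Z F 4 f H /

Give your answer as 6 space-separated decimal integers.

Answer: 25 5 56 31 7 63

Derivation:
'Z': A..Z range, ord('Z') − ord('A') = 25
'F': A..Z range, ord('F') − ord('A') = 5
'4': 0..9 range, 52 + ord('4') − ord('0') = 56
'f': a..z range, 26 + ord('f') − ord('a') = 31
'H': A..Z range, ord('H') − ord('A') = 7
'/': index 63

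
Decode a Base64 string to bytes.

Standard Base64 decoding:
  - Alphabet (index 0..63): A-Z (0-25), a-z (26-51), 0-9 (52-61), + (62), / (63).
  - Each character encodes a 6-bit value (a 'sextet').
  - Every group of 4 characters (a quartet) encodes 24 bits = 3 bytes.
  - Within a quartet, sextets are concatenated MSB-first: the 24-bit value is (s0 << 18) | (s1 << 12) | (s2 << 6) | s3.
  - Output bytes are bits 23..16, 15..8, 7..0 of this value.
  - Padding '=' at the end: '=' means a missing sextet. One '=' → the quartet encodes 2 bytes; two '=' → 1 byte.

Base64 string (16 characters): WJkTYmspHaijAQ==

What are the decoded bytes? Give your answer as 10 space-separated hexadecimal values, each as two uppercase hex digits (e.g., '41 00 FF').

After char 0 ('W'=22): chars_in_quartet=1 acc=0x16 bytes_emitted=0
After char 1 ('J'=9): chars_in_quartet=2 acc=0x589 bytes_emitted=0
After char 2 ('k'=36): chars_in_quartet=3 acc=0x16264 bytes_emitted=0
After char 3 ('T'=19): chars_in_quartet=4 acc=0x589913 -> emit 58 99 13, reset; bytes_emitted=3
After char 4 ('Y'=24): chars_in_quartet=1 acc=0x18 bytes_emitted=3
After char 5 ('m'=38): chars_in_quartet=2 acc=0x626 bytes_emitted=3
After char 6 ('s'=44): chars_in_quartet=3 acc=0x189AC bytes_emitted=3
After char 7 ('p'=41): chars_in_quartet=4 acc=0x626B29 -> emit 62 6B 29, reset; bytes_emitted=6
After char 8 ('H'=7): chars_in_quartet=1 acc=0x7 bytes_emitted=6
After char 9 ('a'=26): chars_in_quartet=2 acc=0x1DA bytes_emitted=6
After char 10 ('i'=34): chars_in_quartet=3 acc=0x76A2 bytes_emitted=6
After char 11 ('j'=35): chars_in_quartet=4 acc=0x1DA8A3 -> emit 1D A8 A3, reset; bytes_emitted=9
After char 12 ('A'=0): chars_in_quartet=1 acc=0x0 bytes_emitted=9
After char 13 ('Q'=16): chars_in_quartet=2 acc=0x10 bytes_emitted=9
Padding '==': partial quartet acc=0x10 -> emit 01; bytes_emitted=10

Answer: 58 99 13 62 6B 29 1D A8 A3 01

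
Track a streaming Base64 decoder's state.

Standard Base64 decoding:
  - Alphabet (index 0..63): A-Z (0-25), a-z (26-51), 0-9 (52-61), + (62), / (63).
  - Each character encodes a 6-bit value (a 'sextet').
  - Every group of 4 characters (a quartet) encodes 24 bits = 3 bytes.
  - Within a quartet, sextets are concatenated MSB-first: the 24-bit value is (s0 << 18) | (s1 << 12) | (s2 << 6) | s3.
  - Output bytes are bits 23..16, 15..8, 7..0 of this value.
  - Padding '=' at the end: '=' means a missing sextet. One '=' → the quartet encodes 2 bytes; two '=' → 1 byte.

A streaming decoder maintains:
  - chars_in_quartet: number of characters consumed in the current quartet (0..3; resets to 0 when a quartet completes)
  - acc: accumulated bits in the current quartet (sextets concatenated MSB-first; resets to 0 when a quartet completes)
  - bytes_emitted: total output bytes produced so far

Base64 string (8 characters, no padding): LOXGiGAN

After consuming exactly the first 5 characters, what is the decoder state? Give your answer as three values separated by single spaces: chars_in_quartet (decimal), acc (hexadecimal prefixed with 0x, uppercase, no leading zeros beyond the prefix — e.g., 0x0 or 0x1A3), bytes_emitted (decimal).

After char 0 ('L'=11): chars_in_quartet=1 acc=0xB bytes_emitted=0
After char 1 ('O'=14): chars_in_quartet=2 acc=0x2CE bytes_emitted=0
After char 2 ('X'=23): chars_in_quartet=3 acc=0xB397 bytes_emitted=0
After char 3 ('G'=6): chars_in_quartet=4 acc=0x2CE5C6 -> emit 2C E5 C6, reset; bytes_emitted=3
After char 4 ('i'=34): chars_in_quartet=1 acc=0x22 bytes_emitted=3

Answer: 1 0x22 3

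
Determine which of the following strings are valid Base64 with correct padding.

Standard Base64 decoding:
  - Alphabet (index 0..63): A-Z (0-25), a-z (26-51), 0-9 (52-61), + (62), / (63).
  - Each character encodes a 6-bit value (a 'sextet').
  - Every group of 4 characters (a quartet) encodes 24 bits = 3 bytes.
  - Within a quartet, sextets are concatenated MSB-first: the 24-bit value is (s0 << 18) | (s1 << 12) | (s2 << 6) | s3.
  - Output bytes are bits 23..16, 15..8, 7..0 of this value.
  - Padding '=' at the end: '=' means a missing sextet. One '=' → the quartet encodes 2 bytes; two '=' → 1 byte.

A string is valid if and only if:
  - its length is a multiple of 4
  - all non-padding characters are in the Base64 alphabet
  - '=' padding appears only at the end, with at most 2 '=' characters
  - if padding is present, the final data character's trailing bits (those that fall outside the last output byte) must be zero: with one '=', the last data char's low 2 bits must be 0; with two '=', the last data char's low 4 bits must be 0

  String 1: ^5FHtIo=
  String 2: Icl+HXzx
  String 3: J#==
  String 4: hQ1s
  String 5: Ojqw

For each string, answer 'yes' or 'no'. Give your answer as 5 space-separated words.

String 1: '^5FHtIo=' → invalid (bad char(s): ['^'])
String 2: 'Icl+HXzx' → valid
String 3: 'J#==' → invalid (bad char(s): ['#'])
String 4: 'hQ1s' → valid
String 5: 'Ojqw' → valid

Answer: no yes no yes yes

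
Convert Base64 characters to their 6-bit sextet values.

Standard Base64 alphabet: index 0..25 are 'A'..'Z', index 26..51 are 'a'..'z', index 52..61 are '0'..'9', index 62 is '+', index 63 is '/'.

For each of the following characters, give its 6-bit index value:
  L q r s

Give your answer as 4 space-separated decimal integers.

Answer: 11 42 43 44

Derivation:
'L': A..Z range, ord('L') − ord('A') = 11
'q': a..z range, 26 + ord('q') − ord('a') = 42
'r': a..z range, 26 + ord('r') − ord('a') = 43
's': a..z range, 26 + ord('s') − ord('a') = 44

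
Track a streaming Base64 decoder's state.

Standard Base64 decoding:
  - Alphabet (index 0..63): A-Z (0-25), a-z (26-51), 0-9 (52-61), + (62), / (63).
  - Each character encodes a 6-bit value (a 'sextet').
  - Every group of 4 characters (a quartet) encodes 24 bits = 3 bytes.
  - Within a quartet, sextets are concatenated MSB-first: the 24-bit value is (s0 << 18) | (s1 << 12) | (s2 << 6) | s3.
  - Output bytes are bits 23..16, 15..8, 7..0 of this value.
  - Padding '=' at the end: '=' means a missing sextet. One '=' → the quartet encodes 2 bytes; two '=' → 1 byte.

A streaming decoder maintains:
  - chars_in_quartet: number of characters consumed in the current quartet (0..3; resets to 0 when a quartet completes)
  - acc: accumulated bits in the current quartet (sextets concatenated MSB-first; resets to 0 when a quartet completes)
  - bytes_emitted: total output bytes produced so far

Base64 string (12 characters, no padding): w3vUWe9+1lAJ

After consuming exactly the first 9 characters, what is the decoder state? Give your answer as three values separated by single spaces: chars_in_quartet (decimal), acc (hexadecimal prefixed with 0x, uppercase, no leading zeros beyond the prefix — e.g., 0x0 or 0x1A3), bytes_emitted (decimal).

Answer: 1 0x35 6

Derivation:
After char 0 ('w'=48): chars_in_quartet=1 acc=0x30 bytes_emitted=0
After char 1 ('3'=55): chars_in_quartet=2 acc=0xC37 bytes_emitted=0
After char 2 ('v'=47): chars_in_quartet=3 acc=0x30DEF bytes_emitted=0
After char 3 ('U'=20): chars_in_quartet=4 acc=0xC37BD4 -> emit C3 7B D4, reset; bytes_emitted=3
After char 4 ('W'=22): chars_in_quartet=1 acc=0x16 bytes_emitted=3
After char 5 ('e'=30): chars_in_quartet=2 acc=0x59E bytes_emitted=3
After char 6 ('9'=61): chars_in_quartet=3 acc=0x167BD bytes_emitted=3
After char 7 ('+'=62): chars_in_quartet=4 acc=0x59EF7E -> emit 59 EF 7E, reset; bytes_emitted=6
After char 8 ('1'=53): chars_in_quartet=1 acc=0x35 bytes_emitted=6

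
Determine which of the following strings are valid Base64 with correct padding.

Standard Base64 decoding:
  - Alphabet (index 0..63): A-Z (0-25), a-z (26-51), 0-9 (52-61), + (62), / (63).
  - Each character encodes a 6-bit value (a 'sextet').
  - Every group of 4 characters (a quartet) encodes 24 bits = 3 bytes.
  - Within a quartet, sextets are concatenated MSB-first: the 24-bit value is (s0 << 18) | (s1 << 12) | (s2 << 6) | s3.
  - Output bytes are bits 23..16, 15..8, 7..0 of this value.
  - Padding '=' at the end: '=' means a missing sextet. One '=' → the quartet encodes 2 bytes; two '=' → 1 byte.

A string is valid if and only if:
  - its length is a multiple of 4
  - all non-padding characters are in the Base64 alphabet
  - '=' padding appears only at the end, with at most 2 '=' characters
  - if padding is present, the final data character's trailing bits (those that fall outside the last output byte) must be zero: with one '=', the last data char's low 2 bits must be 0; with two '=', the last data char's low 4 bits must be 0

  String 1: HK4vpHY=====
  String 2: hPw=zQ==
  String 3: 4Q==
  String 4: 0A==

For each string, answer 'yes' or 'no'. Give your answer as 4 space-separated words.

Answer: no no yes yes

Derivation:
String 1: 'HK4vpHY=====' → invalid (5 pad chars (max 2))
String 2: 'hPw=zQ==' → invalid (bad char(s): ['=']; '=' in middle)
String 3: '4Q==' → valid
String 4: '0A==' → valid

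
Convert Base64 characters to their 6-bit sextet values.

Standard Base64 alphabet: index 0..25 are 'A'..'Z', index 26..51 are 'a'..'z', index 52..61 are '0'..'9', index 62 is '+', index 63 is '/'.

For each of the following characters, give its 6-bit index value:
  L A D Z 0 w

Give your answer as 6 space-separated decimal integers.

'L': A..Z range, ord('L') − ord('A') = 11
'A': A..Z range, ord('A') − ord('A') = 0
'D': A..Z range, ord('D') − ord('A') = 3
'Z': A..Z range, ord('Z') − ord('A') = 25
'0': 0..9 range, 52 + ord('0') − ord('0') = 52
'w': a..z range, 26 + ord('w') − ord('a') = 48

Answer: 11 0 3 25 52 48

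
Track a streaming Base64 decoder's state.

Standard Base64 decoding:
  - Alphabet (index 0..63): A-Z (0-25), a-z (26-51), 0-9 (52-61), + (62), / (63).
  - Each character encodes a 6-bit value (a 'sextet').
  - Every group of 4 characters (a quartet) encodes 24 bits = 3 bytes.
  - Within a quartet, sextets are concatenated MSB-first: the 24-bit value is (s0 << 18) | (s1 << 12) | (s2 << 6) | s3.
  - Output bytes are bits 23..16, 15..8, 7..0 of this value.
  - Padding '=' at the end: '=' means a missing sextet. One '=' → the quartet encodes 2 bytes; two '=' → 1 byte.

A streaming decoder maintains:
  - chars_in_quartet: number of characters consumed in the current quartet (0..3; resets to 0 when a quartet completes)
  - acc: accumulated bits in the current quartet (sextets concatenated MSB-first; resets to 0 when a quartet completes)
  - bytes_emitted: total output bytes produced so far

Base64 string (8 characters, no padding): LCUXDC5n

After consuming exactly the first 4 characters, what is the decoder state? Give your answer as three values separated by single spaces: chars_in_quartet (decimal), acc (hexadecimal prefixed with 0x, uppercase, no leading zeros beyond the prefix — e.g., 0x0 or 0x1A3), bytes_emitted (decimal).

After char 0 ('L'=11): chars_in_quartet=1 acc=0xB bytes_emitted=0
After char 1 ('C'=2): chars_in_quartet=2 acc=0x2C2 bytes_emitted=0
After char 2 ('U'=20): chars_in_quartet=3 acc=0xB094 bytes_emitted=0
After char 3 ('X'=23): chars_in_quartet=4 acc=0x2C2517 -> emit 2C 25 17, reset; bytes_emitted=3

Answer: 0 0x0 3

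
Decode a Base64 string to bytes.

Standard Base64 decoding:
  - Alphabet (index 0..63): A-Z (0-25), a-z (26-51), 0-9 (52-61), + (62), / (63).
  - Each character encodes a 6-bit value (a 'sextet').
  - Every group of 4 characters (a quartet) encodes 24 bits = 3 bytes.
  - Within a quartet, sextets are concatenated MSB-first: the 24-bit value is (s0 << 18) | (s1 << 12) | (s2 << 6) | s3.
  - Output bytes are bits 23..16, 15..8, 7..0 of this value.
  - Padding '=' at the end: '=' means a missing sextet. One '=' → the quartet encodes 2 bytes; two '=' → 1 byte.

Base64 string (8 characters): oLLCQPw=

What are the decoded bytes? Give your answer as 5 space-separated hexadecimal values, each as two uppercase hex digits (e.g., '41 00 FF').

Answer: A0 B2 C2 40 FC

Derivation:
After char 0 ('o'=40): chars_in_quartet=1 acc=0x28 bytes_emitted=0
After char 1 ('L'=11): chars_in_quartet=2 acc=0xA0B bytes_emitted=0
After char 2 ('L'=11): chars_in_quartet=3 acc=0x282CB bytes_emitted=0
After char 3 ('C'=2): chars_in_quartet=4 acc=0xA0B2C2 -> emit A0 B2 C2, reset; bytes_emitted=3
After char 4 ('Q'=16): chars_in_quartet=1 acc=0x10 bytes_emitted=3
After char 5 ('P'=15): chars_in_quartet=2 acc=0x40F bytes_emitted=3
After char 6 ('w'=48): chars_in_quartet=3 acc=0x103F0 bytes_emitted=3
Padding '=': partial quartet acc=0x103F0 -> emit 40 FC; bytes_emitted=5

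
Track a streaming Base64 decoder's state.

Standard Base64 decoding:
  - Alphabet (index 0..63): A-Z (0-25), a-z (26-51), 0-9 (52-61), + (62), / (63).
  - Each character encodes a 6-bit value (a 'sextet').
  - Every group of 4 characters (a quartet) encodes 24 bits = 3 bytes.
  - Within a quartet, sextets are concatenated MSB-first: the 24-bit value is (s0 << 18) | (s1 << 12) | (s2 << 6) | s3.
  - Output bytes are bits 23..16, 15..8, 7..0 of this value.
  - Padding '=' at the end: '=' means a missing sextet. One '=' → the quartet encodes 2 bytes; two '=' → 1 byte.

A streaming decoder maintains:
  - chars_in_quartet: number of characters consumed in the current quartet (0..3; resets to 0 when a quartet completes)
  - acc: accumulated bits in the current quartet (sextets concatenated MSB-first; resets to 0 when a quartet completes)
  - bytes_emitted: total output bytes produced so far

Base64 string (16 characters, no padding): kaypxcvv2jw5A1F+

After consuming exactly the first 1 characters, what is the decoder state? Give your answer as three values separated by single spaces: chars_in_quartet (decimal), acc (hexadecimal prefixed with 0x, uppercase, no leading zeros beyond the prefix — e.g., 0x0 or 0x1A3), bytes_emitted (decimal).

Answer: 1 0x24 0

Derivation:
After char 0 ('k'=36): chars_in_quartet=1 acc=0x24 bytes_emitted=0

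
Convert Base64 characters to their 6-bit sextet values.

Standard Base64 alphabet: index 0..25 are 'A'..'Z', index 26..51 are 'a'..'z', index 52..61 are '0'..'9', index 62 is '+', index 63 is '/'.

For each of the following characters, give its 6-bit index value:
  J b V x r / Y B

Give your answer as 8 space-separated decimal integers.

'J': A..Z range, ord('J') − ord('A') = 9
'b': a..z range, 26 + ord('b') − ord('a') = 27
'V': A..Z range, ord('V') − ord('A') = 21
'x': a..z range, 26 + ord('x') − ord('a') = 49
'r': a..z range, 26 + ord('r') − ord('a') = 43
'/': index 63
'Y': A..Z range, ord('Y') − ord('A') = 24
'B': A..Z range, ord('B') − ord('A') = 1

Answer: 9 27 21 49 43 63 24 1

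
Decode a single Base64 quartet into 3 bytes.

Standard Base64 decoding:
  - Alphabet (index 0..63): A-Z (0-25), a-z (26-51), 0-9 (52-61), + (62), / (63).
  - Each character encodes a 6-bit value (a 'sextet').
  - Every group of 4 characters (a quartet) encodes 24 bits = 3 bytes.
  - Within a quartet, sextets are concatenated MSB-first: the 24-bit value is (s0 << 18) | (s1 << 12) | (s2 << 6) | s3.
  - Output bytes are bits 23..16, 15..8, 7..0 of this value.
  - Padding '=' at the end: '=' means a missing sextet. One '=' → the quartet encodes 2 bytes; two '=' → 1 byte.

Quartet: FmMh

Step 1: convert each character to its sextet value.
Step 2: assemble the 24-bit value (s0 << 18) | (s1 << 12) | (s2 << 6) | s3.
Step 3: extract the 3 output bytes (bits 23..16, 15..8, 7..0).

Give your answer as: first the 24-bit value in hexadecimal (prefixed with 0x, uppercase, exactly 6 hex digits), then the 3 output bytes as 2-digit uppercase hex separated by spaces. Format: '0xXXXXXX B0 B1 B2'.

Sextets: F=5, m=38, M=12, h=33
24-bit: (5<<18) | (38<<12) | (12<<6) | 33
      = 0x140000 | 0x026000 | 0x000300 | 0x000021
      = 0x166321
Bytes: (v>>16)&0xFF=16, (v>>8)&0xFF=63, v&0xFF=21

Answer: 0x166321 16 63 21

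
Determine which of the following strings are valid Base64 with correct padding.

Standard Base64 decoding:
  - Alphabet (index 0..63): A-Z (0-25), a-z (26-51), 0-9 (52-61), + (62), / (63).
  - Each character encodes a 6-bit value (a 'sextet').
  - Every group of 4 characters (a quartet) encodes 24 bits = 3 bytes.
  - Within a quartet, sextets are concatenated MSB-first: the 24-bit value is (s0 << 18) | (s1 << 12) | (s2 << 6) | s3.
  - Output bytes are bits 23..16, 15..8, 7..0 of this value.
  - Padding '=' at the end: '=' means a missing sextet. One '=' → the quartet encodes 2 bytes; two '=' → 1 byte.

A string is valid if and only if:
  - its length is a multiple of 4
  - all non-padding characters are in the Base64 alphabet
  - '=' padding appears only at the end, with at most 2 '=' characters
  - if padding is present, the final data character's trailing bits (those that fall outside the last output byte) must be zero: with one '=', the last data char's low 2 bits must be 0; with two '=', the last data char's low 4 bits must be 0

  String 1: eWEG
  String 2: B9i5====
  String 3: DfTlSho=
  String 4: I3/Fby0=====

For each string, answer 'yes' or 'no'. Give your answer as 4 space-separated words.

Answer: yes no yes no

Derivation:
String 1: 'eWEG' → valid
String 2: 'B9i5====' → invalid (4 pad chars (max 2))
String 3: 'DfTlSho=' → valid
String 4: 'I3/Fby0=====' → invalid (5 pad chars (max 2))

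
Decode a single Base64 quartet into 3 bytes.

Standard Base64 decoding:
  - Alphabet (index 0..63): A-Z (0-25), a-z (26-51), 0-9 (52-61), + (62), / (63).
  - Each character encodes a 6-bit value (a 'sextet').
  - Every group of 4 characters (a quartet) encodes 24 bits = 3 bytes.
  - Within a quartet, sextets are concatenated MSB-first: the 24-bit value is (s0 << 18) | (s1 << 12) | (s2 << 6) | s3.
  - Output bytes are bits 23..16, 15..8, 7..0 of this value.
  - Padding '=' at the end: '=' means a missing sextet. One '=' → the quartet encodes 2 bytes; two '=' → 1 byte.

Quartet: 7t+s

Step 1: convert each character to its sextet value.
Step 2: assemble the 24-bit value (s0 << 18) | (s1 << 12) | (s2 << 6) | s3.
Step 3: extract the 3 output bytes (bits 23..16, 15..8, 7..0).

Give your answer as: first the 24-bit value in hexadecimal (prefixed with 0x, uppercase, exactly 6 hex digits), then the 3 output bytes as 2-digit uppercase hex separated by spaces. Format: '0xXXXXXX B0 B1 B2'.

Sextets: 7=59, t=45, +=62, s=44
24-bit: (59<<18) | (45<<12) | (62<<6) | 44
      = 0xEC0000 | 0x02D000 | 0x000F80 | 0x00002C
      = 0xEEDFAC
Bytes: (v>>16)&0xFF=EE, (v>>8)&0xFF=DF, v&0xFF=AC

Answer: 0xEEDFAC EE DF AC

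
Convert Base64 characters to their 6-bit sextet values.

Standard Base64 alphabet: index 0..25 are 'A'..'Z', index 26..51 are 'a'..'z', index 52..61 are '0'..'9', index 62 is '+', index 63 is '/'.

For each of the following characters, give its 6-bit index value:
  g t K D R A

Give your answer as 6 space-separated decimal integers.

'g': a..z range, 26 + ord('g') − ord('a') = 32
't': a..z range, 26 + ord('t') − ord('a') = 45
'K': A..Z range, ord('K') − ord('A') = 10
'D': A..Z range, ord('D') − ord('A') = 3
'R': A..Z range, ord('R') − ord('A') = 17
'A': A..Z range, ord('A') − ord('A') = 0

Answer: 32 45 10 3 17 0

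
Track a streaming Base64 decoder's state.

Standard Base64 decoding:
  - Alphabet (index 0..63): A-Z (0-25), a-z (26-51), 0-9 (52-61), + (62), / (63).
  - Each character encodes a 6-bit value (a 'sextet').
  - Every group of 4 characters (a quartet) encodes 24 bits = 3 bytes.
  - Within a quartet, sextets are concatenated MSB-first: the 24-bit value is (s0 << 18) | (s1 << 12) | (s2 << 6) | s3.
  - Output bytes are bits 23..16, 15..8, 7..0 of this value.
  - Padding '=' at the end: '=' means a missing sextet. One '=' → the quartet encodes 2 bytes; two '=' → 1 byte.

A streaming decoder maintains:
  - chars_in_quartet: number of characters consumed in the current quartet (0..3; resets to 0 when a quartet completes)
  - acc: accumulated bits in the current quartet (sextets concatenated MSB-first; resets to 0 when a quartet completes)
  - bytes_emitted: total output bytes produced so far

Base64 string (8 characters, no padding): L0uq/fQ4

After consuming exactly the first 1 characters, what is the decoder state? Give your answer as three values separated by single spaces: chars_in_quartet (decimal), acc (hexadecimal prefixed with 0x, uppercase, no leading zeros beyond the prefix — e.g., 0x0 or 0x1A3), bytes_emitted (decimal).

Answer: 1 0xB 0

Derivation:
After char 0 ('L'=11): chars_in_quartet=1 acc=0xB bytes_emitted=0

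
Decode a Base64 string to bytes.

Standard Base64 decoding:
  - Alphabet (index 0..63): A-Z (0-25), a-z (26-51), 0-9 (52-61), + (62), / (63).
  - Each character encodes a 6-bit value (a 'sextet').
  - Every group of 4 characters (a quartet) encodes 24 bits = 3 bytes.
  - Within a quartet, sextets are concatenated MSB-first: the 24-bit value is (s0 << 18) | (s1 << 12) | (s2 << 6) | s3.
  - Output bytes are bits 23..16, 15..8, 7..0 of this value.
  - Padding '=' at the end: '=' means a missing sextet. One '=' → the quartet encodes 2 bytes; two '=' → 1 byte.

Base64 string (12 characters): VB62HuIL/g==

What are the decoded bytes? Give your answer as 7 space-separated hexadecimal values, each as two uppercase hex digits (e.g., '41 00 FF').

Answer: 54 1E B6 1E E2 0B FE

Derivation:
After char 0 ('V'=21): chars_in_quartet=1 acc=0x15 bytes_emitted=0
After char 1 ('B'=1): chars_in_quartet=2 acc=0x541 bytes_emitted=0
After char 2 ('6'=58): chars_in_quartet=3 acc=0x1507A bytes_emitted=0
After char 3 ('2'=54): chars_in_quartet=4 acc=0x541EB6 -> emit 54 1E B6, reset; bytes_emitted=3
After char 4 ('H'=7): chars_in_quartet=1 acc=0x7 bytes_emitted=3
After char 5 ('u'=46): chars_in_quartet=2 acc=0x1EE bytes_emitted=3
After char 6 ('I'=8): chars_in_quartet=3 acc=0x7B88 bytes_emitted=3
After char 7 ('L'=11): chars_in_quartet=4 acc=0x1EE20B -> emit 1E E2 0B, reset; bytes_emitted=6
After char 8 ('/'=63): chars_in_quartet=1 acc=0x3F bytes_emitted=6
After char 9 ('g'=32): chars_in_quartet=2 acc=0xFE0 bytes_emitted=6
Padding '==': partial quartet acc=0xFE0 -> emit FE; bytes_emitted=7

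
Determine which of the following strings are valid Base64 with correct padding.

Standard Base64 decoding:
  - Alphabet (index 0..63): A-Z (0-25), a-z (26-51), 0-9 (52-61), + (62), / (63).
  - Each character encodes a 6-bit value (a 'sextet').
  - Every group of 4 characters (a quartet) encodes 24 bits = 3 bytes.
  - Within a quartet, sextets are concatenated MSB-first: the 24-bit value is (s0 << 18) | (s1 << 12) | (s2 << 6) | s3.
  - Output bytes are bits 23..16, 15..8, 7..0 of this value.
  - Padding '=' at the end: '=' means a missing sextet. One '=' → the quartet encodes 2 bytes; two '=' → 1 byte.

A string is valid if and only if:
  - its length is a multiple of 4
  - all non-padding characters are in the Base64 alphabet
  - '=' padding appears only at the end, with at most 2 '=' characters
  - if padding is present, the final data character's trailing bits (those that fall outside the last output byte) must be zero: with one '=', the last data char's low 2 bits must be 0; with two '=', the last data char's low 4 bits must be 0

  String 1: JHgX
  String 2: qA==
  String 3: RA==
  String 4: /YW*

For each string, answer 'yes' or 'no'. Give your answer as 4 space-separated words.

Answer: yes yes yes no

Derivation:
String 1: 'JHgX' → valid
String 2: 'qA==' → valid
String 3: 'RA==' → valid
String 4: '/YW*' → invalid (bad char(s): ['*'])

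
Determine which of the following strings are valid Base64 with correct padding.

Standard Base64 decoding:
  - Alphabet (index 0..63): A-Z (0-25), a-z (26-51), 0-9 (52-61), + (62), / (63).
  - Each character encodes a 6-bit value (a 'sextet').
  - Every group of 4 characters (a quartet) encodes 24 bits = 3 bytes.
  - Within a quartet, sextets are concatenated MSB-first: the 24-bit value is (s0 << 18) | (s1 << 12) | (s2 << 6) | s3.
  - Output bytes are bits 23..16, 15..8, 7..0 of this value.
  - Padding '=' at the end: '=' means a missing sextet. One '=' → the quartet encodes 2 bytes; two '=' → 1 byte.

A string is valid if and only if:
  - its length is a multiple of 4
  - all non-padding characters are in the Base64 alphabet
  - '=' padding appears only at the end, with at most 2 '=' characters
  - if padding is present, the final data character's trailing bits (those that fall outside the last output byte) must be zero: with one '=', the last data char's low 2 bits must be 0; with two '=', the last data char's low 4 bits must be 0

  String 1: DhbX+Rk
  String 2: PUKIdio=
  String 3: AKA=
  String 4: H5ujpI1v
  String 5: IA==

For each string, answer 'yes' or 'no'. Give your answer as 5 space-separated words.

String 1: 'DhbX+Rk' → invalid (len=7 not mult of 4)
String 2: 'PUKIdio=' → valid
String 3: 'AKA=' → valid
String 4: 'H5ujpI1v' → valid
String 5: 'IA==' → valid

Answer: no yes yes yes yes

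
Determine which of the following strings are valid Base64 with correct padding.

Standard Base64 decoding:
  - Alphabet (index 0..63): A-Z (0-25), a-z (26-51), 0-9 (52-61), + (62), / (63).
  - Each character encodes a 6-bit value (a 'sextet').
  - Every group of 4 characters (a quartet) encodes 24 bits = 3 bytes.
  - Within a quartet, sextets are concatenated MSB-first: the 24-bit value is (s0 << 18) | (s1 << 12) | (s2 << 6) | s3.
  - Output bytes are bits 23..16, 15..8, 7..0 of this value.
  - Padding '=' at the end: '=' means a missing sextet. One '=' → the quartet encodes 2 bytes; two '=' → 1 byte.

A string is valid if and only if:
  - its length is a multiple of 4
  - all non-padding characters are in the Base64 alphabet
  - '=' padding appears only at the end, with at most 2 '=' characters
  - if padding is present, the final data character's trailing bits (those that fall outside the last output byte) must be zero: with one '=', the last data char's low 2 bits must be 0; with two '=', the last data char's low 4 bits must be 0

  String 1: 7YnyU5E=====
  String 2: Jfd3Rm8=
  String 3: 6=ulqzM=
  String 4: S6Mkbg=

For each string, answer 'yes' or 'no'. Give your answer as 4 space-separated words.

Answer: no yes no no

Derivation:
String 1: '7YnyU5E=====' → invalid (5 pad chars (max 2))
String 2: 'Jfd3Rm8=' → valid
String 3: '6=ulqzM=' → invalid (bad char(s): ['=']; '=' in middle)
String 4: 'S6Mkbg=' → invalid (len=7 not mult of 4)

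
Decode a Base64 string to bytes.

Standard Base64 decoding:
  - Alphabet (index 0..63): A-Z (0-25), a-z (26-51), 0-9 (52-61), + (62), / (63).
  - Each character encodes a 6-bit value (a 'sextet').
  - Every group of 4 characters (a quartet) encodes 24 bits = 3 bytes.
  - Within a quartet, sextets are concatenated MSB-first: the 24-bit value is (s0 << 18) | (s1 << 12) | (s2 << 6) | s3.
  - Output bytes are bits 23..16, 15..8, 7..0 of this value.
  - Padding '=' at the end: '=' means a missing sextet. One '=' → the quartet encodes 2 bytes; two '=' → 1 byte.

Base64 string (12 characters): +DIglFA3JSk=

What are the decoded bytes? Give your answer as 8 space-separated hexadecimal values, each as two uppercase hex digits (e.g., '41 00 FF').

After char 0 ('+'=62): chars_in_quartet=1 acc=0x3E bytes_emitted=0
After char 1 ('D'=3): chars_in_quartet=2 acc=0xF83 bytes_emitted=0
After char 2 ('I'=8): chars_in_quartet=3 acc=0x3E0C8 bytes_emitted=0
After char 3 ('g'=32): chars_in_quartet=4 acc=0xF83220 -> emit F8 32 20, reset; bytes_emitted=3
After char 4 ('l'=37): chars_in_quartet=1 acc=0x25 bytes_emitted=3
After char 5 ('F'=5): chars_in_quartet=2 acc=0x945 bytes_emitted=3
After char 6 ('A'=0): chars_in_quartet=3 acc=0x25140 bytes_emitted=3
After char 7 ('3'=55): chars_in_quartet=4 acc=0x945037 -> emit 94 50 37, reset; bytes_emitted=6
After char 8 ('J'=9): chars_in_quartet=1 acc=0x9 bytes_emitted=6
After char 9 ('S'=18): chars_in_quartet=2 acc=0x252 bytes_emitted=6
After char 10 ('k'=36): chars_in_quartet=3 acc=0x94A4 bytes_emitted=6
Padding '=': partial quartet acc=0x94A4 -> emit 25 29; bytes_emitted=8

Answer: F8 32 20 94 50 37 25 29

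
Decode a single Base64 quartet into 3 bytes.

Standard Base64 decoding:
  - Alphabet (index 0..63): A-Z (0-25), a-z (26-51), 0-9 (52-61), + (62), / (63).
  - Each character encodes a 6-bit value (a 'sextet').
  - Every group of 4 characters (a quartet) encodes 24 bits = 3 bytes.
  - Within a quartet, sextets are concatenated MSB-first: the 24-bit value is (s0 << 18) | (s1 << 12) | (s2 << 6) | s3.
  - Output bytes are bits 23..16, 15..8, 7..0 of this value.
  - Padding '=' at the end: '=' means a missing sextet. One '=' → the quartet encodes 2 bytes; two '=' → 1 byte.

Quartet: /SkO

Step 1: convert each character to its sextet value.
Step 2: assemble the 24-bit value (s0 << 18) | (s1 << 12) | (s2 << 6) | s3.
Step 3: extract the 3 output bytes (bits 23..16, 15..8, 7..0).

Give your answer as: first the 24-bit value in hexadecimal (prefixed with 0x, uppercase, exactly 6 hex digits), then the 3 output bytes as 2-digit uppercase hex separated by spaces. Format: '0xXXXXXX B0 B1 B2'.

Answer: 0xFD290E FD 29 0E

Derivation:
Sextets: /=63, S=18, k=36, O=14
24-bit: (63<<18) | (18<<12) | (36<<6) | 14
      = 0xFC0000 | 0x012000 | 0x000900 | 0x00000E
      = 0xFD290E
Bytes: (v>>16)&0xFF=FD, (v>>8)&0xFF=29, v&0xFF=0E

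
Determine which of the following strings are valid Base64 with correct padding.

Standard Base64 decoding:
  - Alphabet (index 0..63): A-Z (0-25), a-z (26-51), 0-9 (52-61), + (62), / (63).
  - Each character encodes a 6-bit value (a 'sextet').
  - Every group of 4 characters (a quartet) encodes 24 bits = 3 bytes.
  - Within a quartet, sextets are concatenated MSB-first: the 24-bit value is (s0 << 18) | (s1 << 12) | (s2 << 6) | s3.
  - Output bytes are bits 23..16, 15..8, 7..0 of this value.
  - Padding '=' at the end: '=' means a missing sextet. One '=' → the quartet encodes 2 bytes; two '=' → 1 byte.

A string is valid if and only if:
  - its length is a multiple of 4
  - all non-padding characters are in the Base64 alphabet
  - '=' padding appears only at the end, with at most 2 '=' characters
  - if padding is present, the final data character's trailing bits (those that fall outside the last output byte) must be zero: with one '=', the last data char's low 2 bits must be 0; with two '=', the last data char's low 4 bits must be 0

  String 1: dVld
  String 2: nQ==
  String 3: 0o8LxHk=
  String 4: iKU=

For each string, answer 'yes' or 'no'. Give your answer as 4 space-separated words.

String 1: 'dVld' → valid
String 2: 'nQ==' → valid
String 3: '0o8LxHk=' → valid
String 4: 'iKU=' → valid

Answer: yes yes yes yes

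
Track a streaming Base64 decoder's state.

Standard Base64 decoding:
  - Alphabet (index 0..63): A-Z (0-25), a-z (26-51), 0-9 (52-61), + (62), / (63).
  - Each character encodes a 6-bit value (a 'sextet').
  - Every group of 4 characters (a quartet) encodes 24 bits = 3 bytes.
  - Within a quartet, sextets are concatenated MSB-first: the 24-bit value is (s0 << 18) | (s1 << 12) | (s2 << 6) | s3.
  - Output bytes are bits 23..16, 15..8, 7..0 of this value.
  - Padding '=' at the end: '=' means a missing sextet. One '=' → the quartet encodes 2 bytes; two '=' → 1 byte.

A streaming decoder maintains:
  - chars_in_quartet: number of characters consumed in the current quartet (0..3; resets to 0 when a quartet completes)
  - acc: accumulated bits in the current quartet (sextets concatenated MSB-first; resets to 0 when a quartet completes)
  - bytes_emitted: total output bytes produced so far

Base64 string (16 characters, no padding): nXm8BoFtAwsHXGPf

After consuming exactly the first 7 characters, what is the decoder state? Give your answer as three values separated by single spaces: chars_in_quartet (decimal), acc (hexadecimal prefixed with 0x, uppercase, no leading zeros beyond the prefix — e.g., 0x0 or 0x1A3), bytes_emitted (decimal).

Answer: 3 0x1A05 3

Derivation:
After char 0 ('n'=39): chars_in_quartet=1 acc=0x27 bytes_emitted=0
After char 1 ('X'=23): chars_in_quartet=2 acc=0x9D7 bytes_emitted=0
After char 2 ('m'=38): chars_in_quartet=3 acc=0x275E6 bytes_emitted=0
After char 3 ('8'=60): chars_in_quartet=4 acc=0x9D79BC -> emit 9D 79 BC, reset; bytes_emitted=3
After char 4 ('B'=1): chars_in_quartet=1 acc=0x1 bytes_emitted=3
After char 5 ('o'=40): chars_in_quartet=2 acc=0x68 bytes_emitted=3
After char 6 ('F'=5): chars_in_quartet=3 acc=0x1A05 bytes_emitted=3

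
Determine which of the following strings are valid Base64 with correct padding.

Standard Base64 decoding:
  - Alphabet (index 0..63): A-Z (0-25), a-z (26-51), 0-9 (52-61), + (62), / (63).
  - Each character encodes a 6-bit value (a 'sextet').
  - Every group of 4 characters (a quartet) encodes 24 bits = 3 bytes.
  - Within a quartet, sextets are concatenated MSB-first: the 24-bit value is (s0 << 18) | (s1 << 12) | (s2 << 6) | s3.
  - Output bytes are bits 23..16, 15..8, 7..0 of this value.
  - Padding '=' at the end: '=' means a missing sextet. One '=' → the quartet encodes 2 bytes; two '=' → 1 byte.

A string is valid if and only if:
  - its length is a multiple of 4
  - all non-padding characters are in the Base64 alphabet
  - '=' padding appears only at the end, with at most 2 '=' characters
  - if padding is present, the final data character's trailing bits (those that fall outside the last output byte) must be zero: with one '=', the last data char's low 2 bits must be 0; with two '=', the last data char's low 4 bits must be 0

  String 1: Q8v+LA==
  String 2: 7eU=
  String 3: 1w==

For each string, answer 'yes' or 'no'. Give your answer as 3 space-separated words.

String 1: 'Q8v+LA==' → valid
String 2: '7eU=' → valid
String 3: '1w==' → valid

Answer: yes yes yes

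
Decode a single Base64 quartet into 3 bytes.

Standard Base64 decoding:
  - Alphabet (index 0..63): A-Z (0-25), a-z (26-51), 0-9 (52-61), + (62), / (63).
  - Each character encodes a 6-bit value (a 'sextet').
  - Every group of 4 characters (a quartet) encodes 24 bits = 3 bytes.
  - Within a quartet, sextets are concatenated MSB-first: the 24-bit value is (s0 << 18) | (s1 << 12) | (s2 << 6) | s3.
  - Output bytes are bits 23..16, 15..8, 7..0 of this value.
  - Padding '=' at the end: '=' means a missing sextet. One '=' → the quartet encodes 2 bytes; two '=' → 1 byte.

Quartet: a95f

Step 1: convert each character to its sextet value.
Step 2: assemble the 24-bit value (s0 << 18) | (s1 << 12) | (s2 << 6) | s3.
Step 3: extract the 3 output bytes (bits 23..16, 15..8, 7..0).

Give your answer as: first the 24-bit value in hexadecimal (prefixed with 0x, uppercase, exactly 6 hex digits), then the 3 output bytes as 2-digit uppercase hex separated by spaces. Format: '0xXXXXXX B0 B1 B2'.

Sextets: a=26, 9=61, 5=57, f=31
24-bit: (26<<18) | (61<<12) | (57<<6) | 31
      = 0x680000 | 0x03D000 | 0x000E40 | 0x00001F
      = 0x6BDE5F
Bytes: (v>>16)&0xFF=6B, (v>>8)&0xFF=DE, v&0xFF=5F

Answer: 0x6BDE5F 6B DE 5F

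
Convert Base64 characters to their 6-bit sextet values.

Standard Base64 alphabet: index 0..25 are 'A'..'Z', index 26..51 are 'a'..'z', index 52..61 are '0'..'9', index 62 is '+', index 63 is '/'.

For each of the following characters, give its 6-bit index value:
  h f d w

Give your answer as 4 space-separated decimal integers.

'h': a..z range, 26 + ord('h') − ord('a') = 33
'f': a..z range, 26 + ord('f') − ord('a') = 31
'd': a..z range, 26 + ord('d') − ord('a') = 29
'w': a..z range, 26 + ord('w') − ord('a') = 48

Answer: 33 31 29 48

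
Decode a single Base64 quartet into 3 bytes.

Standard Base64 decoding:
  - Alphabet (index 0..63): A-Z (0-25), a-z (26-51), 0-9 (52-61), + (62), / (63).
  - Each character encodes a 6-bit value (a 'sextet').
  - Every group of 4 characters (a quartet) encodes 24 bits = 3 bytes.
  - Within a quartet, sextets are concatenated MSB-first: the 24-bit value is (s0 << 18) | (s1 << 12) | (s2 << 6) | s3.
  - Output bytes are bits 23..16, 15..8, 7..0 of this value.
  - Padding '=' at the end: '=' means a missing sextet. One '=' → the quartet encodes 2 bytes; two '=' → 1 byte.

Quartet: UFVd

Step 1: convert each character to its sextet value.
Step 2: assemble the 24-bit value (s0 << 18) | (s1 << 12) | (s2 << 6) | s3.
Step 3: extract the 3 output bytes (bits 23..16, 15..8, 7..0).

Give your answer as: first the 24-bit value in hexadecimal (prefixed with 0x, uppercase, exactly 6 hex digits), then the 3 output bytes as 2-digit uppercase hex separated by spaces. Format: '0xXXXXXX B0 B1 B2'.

Answer: 0x50555D 50 55 5D

Derivation:
Sextets: U=20, F=5, V=21, d=29
24-bit: (20<<18) | (5<<12) | (21<<6) | 29
      = 0x500000 | 0x005000 | 0x000540 | 0x00001D
      = 0x50555D
Bytes: (v>>16)&0xFF=50, (v>>8)&0xFF=55, v&0xFF=5D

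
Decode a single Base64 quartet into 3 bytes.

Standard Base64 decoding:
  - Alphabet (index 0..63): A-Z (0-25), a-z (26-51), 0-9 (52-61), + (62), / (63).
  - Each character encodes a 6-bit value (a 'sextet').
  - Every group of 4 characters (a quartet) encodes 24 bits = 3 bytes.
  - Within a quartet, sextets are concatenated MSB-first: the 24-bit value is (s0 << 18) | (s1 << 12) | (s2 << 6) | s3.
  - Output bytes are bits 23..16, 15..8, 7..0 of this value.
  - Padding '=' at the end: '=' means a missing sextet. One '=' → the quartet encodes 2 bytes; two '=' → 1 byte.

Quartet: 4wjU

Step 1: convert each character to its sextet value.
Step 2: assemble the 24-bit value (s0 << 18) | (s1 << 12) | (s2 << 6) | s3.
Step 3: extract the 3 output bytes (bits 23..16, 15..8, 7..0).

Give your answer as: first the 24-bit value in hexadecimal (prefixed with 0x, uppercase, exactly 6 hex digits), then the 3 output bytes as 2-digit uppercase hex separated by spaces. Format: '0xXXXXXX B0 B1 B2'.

Answer: 0xE308D4 E3 08 D4

Derivation:
Sextets: 4=56, w=48, j=35, U=20
24-bit: (56<<18) | (48<<12) | (35<<6) | 20
      = 0xE00000 | 0x030000 | 0x0008C0 | 0x000014
      = 0xE308D4
Bytes: (v>>16)&0xFF=E3, (v>>8)&0xFF=08, v&0xFF=D4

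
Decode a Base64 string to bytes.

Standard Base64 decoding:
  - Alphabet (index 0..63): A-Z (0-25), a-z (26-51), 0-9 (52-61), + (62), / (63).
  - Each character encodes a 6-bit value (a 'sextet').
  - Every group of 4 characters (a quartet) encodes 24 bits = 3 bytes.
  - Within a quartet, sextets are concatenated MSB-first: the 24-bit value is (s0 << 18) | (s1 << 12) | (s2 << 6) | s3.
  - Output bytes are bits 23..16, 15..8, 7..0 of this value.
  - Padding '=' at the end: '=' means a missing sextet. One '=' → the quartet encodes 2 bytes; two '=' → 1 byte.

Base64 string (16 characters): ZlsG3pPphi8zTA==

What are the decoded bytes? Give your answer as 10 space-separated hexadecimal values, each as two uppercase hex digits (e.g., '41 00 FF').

Answer: 66 5B 06 DE 93 E9 86 2F 33 4C

Derivation:
After char 0 ('Z'=25): chars_in_quartet=1 acc=0x19 bytes_emitted=0
After char 1 ('l'=37): chars_in_quartet=2 acc=0x665 bytes_emitted=0
After char 2 ('s'=44): chars_in_quartet=3 acc=0x1996C bytes_emitted=0
After char 3 ('G'=6): chars_in_quartet=4 acc=0x665B06 -> emit 66 5B 06, reset; bytes_emitted=3
After char 4 ('3'=55): chars_in_quartet=1 acc=0x37 bytes_emitted=3
After char 5 ('p'=41): chars_in_quartet=2 acc=0xDE9 bytes_emitted=3
After char 6 ('P'=15): chars_in_quartet=3 acc=0x37A4F bytes_emitted=3
After char 7 ('p'=41): chars_in_quartet=4 acc=0xDE93E9 -> emit DE 93 E9, reset; bytes_emitted=6
After char 8 ('h'=33): chars_in_quartet=1 acc=0x21 bytes_emitted=6
After char 9 ('i'=34): chars_in_quartet=2 acc=0x862 bytes_emitted=6
After char 10 ('8'=60): chars_in_quartet=3 acc=0x218BC bytes_emitted=6
After char 11 ('z'=51): chars_in_quartet=4 acc=0x862F33 -> emit 86 2F 33, reset; bytes_emitted=9
After char 12 ('T'=19): chars_in_quartet=1 acc=0x13 bytes_emitted=9
After char 13 ('A'=0): chars_in_quartet=2 acc=0x4C0 bytes_emitted=9
Padding '==': partial quartet acc=0x4C0 -> emit 4C; bytes_emitted=10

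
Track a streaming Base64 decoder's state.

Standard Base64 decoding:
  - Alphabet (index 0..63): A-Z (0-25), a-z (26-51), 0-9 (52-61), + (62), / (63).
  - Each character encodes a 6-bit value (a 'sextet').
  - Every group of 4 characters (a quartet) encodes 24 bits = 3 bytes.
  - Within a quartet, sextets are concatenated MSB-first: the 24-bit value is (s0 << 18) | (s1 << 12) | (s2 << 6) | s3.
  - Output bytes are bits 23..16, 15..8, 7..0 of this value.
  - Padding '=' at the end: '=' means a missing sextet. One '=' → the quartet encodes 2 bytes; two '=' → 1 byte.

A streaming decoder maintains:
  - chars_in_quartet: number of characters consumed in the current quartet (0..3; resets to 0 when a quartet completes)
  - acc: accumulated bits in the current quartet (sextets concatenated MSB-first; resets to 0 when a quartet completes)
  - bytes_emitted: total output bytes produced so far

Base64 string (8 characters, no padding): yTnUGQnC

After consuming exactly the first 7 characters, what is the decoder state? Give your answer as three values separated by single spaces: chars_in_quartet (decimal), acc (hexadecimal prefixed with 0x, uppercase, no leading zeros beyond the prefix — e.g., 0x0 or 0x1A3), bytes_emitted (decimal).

Answer: 3 0x6427 3

Derivation:
After char 0 ('y'=50): chars_in_quartet=1 acc=0x32 bytes_emitted=0
After char 1 ('T'=19): chars_in_quartet=2 acc=0xC93 bytes_emitted=0
After char 2 ('n'=39): chars_in_quartet=3 acc=0x324E7 bytes_emitted=0
After char 3 ('U'=20): chars_in_quartet=4 acc=0xC939D4 -> emit C9 39 D4, reset; bytes_emitted=3
After char 4 ('G'=6): chars_in_quartet=1 acc=0x6 bytes_emitted=3
After char 5 ('Q'=16): chars_in_quartet=2 acc=0x190 bytes_emitted=3
After char 6 ('n'=39): chars_in_quartet=3 acc=0x6427 bytes_emitted=3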